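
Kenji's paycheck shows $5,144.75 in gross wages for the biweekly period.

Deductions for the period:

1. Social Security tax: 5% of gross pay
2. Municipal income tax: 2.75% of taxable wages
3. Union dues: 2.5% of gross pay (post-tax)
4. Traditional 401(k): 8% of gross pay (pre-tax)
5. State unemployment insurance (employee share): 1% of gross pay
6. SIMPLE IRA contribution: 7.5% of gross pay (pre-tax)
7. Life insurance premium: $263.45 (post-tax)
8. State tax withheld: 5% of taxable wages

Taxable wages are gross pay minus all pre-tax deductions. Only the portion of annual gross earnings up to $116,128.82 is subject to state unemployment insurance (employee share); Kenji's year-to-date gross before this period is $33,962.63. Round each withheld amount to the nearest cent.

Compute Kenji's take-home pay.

Traditional 401(k): $5,144.75 × 0.08 = $411.58
SIMPLE IRA contribution: $5,144.75 × 0.075 = $385.86
Pre-tax total = $411.58 + $385.86 = $797.44
Taxable wages = $5,144.75 − $797.44 = $4,347.31
State tax withheld: $4,347.31 × 0.05 = $217.37
Municipal income tax: $4,347.31 × 0.0275 = $119.55
Social Security tax: $5,144.75 × 0.05 = $257.24
State unemployment insurance (employee share): cap not yet reached, full $5,144.75 is subject → $5,144.75 × 0.01 = $51.45
Union dues: $5,144.75 × 0.025 = $128.62
Life insurance premium: $263.45
Total deductions = $411.58 + $385.86 + $217.37 + $119.55 + $257.24 + $51.45 + $128.62 + $263.45 = $1,835.12
Net pay = $5,144.75 − $1,835.12 = $3,309.63

$3,309.63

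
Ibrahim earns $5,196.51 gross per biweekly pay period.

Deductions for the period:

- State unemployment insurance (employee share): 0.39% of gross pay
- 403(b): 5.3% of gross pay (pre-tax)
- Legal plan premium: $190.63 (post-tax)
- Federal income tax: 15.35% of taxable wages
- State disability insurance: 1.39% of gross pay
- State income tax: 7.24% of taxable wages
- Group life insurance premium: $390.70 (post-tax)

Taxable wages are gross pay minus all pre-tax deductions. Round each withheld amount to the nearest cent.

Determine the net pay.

$3,135.58

403(b): $5,196.51 × 0.053 = $275.42
Taxable wages = $5,196.51 − $275.42 = $4,921.09
State income tax: $4,921.09 × 0.0724 = $356.29
Federal income tax: $4,921.09 × 0.1535 = $755.39
State disability insurance: $5,196.51 × 0.0139 = $72.23
State unemployment insurance (employee share): $5,196.51 × 0.0039 = $20.27
Group life insurance premium: $390.70
Legal plan premium: $190.63
Total deductions = $275.42 + $356.29 + $755.39 + $72.23 + $20.27 + $390.70 + $190.63 = $2,060.93
Net pay = $5,196.51 − $2,060.93 = $3,135.58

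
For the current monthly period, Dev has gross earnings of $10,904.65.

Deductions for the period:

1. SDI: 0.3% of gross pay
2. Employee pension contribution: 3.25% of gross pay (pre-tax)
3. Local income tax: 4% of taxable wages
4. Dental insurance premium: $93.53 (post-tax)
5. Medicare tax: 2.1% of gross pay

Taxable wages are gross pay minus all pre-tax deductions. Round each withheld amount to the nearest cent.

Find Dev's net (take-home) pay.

$9,773.00

Employee pension contribution: $10,904.65 × 0.0325 = $354.40
Taxable wages = $10,904.65 − $354.40 = $10,550.25
Local income tax: $10,550.25 × 0.04 = $422.01
SDI: $10,904.65 × 0.003 = $32.71
Medicare tax: $10,904.65 × 0.021 = $229.00
Dental insurance premium: $93.53
Total deductions = $354.40 + $422.01 + $32.71 + $229.00 + $93.53 = $1,131.65
Net pay = $10,904.65 − $1,131.65 = $9,773.00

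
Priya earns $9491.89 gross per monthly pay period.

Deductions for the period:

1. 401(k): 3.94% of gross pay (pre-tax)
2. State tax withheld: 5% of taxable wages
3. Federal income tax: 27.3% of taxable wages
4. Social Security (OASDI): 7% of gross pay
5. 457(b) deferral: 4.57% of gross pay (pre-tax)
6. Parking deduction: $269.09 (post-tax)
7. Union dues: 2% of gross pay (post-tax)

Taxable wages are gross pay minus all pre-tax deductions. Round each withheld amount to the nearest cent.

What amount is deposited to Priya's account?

$4755.79

401(k): $9491.89 × 0.0394 = $373.98
457(b) deferral: $9491.89 × 0.0457 = $433.78
Pre-tax total = $373.98 + $433.78 = $807.76
Taxable wages = $9491.89 − $807.76 = $8684.13
State tax withheld: $8684.13 × 0.05 = $434.21
Federal income tax: $8684.13 × 0.273 = $2370.77
Social Security (OASDI): $9491.89 × 0.07 = $664.43
Parking deduction: $269.09
Union dues: $9491.89 × 0.02 = $189.84
Total deductions = $373.98 + $433.78 + $434.21 + $2370.77 + $664.43 + $269.09 + $189.84 = $4736.10
Net pay = $9491.89 − $4736.10 = $4755.79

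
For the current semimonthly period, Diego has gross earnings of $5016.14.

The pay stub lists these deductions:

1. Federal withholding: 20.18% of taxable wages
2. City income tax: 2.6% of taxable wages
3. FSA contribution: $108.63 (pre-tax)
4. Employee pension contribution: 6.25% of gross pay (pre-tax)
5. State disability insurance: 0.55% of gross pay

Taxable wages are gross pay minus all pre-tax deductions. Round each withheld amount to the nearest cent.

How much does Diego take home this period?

FSA contribution: $108.63
Employee pension contribution: $5016.14 × 0.0625 = $313.51
Pre-tax total = $108.63 + $313.51 = $422.14
Taxable wages = $5016.14 − $422.14 = $4594.00
City income tax: $4594.00 × 0.026 = $119.44
Federal withholding: $4594.00 × 0.2018 = $927.07
State disability insurance: $5016.14 × 0.0055 = $27.59
Total deductions = $108.63 + $313.51 + $119.44 + $927.07 + $27.59 = $1496.24
Net pay = $5016.14 − $1496.24 = $3519.90

$3519.90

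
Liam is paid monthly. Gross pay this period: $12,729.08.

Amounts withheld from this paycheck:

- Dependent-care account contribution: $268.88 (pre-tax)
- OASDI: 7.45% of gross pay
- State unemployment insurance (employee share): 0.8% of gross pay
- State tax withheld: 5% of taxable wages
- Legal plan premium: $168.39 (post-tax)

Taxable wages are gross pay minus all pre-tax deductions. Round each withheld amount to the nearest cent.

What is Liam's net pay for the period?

$10,618.65

Dependent-care account contribution: $268.88
Taxable wages = $12,729.08 − $268.88 = $12,460.20
State tax withheld: $12,460.20 × 0.05 = $623.01
OASDI: $12,729.08 × 0.0745 = $948.32
State unemployment insurance (employee share): $12,729.08 × 0.008 = $101.83
Legal plan premium: $168.39
Total deductions = $268.88 + $623.01 + $948.32 + $101.83 + $168.39 = $2,110.43
Net pay = $12,729.08 − $2,110.43 = $10,618.65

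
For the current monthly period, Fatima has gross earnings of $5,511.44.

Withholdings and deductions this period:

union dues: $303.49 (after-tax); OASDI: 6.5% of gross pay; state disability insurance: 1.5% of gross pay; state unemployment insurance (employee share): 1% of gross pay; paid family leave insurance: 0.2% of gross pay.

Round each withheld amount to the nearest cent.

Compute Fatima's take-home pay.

$4,700.91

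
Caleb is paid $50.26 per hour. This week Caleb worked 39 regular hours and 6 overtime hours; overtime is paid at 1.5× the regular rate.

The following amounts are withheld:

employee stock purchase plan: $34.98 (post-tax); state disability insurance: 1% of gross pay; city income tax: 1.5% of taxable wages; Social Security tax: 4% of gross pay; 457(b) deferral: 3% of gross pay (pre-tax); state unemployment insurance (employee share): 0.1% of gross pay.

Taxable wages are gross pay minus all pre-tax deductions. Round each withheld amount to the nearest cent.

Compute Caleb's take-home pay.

$2,147.00

Regular pay: 39 × $50.26 = $1,960.14
Overtime pay: 6 × $50.26 × 1.5 = $452.34
Gross pay = $1,960.14 + $452.34 = $2,412.48
457(b) deferral: $2,412.48 × 0.03 = $72.37
Taxable wages = $2,412.48 − $72.37 = $2,340.11
City income tax: $2,340.11 × 0.015 = $35.10
State disability insurance: $2,412.48 × 0.01 = $24.12
State unemployment insurance (employee share): $2,412.48 × 0.001 = $2.41
Social Security tax: $2,412.48 × 0.04 = $96.50
Employee stock purchase plan: $34.98
Total deductions = $72.37 + $35.10 + $24.12 + $2.41 + $96.50 + $34.98 = $265.48
Net pay = $2,412.48 − $265.48 = $2,147.00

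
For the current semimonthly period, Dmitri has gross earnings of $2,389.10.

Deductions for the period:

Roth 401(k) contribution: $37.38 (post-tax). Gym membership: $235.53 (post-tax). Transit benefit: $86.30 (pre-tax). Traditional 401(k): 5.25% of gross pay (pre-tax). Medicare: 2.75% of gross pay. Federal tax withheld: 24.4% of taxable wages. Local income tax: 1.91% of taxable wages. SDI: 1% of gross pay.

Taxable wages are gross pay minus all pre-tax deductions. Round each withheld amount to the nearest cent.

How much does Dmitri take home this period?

$1,242.00

Transit benefit: $86.30
Traditional 401(k): $2,389.10 × 0.0525 = $125.43
Pre-tax total = $86.30 + $125.43 = $211.73
Taxable wages = $2,389.10 − $211.73 = $2,177.37
Local income tax: $2,177.37 × 0.0191 = $41.59
Federal tax withheld: $2,177.37 × 0.244 = $531.28
SDI: $2,389.10 × 0.01 = $23.89
Medicare: $2,389.10 × 0.0275 = $65.70
Gym membership: $235.53
Roth 401(k) contribution: $37.38
Total deductions = $86.30 + $125.43 + $41.59 + $531.28 + $23.89 + $65.70 + $235.53 + $37.38 = $1,147.10
Net pay = $2,389.10 − $1,147.10 = $1,242.00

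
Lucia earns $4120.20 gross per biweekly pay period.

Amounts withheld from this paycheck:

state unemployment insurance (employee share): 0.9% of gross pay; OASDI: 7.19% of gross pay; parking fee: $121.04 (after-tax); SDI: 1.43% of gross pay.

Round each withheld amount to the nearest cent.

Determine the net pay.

$3606.92

OASDI: $4120.20 × 0.0719 = $296.24
State unemployment insurance (employee share): $4120.20 × 0.009 = $37.08
SDI: $4120.20 × 0.0143 = $58.92
Parking fee: $121.04
Total deductions = $296.24 + $37.08 + $58.92 + $121.04 = $513.28
Net pay = $4120.20 − $513.28 = $3606.92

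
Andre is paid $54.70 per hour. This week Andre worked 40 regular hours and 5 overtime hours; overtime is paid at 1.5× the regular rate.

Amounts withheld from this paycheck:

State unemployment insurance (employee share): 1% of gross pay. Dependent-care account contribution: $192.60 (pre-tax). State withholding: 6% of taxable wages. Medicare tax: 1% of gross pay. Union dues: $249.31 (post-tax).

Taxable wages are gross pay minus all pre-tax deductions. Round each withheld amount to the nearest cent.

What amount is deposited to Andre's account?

$1960.04

Regular pay: 40 × $54.70 = $2188.00
Overtime pay: 5 × $54.70 × 1.5 = $410.25
Gross pay = $2188.00 + $410.25 = $2598.25
Dependent-care account contribution: $192.60
Taxable wages = $2598.25 − $192.60 = $2405.65
State withholding: $2405.65 × 0.06 = $144.34
State unemployment insurance (employee share): $2598.25 × 0.01 = $25.98
Medicare tax: $2598.25 × 0.01 = $25.98
Union dues: $249.31
Total deductions = $192.60 + $144.34 + $25.98 + $25.98 + $249.31 = $638.21
Net pay = $2598.25 − $638.21 = $1960.04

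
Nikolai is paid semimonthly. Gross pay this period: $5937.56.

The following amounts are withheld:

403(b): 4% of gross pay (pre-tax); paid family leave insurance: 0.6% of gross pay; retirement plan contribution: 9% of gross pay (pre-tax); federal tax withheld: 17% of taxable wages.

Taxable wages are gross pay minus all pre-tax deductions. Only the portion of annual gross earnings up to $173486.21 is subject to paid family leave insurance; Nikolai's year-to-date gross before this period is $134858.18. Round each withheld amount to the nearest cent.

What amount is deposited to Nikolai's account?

Retirement plan contribution: $5937.56 × 0.09 = $534.38
403(b): $5937.56 × 0.04 = $237.50
Pre-tax total = $534.38 + $237.50 = $771.88
Taxable wages = $5937.56 − $771.88 = $5165.68
Federal tax withheld: $5165.68 × 0.17 = $878.17
Paid family leave insurance: cap not yet reached, full $5937.56 is subject → $5937.56 × 0.006 = $35.63
Total deductions = $534.38 + $237.50 + $878.17 + $35.63 = $1685.68
Net pay = $5937.56 − $1685.68 = $4251.88

$4251.88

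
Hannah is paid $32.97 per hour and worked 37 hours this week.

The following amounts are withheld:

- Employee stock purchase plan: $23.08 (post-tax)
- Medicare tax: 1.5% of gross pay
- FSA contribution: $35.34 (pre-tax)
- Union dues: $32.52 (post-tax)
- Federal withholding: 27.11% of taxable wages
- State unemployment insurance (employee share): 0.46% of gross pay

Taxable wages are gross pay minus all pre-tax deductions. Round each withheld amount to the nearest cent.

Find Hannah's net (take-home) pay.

$783.91

Gross pay: 37 × $32.97 = $1,219.89
FSA contribution: $35.34
Taxable wages = $1,219.89 − $35.34 = $1,184.55
Federal withholding: $1,184.55 × 0.2711 = $321.13
State unemployment insurance (employee share): $1,219.89 × 0.0046 = $5.61
Medicare tax: $1,219.89 × 0.015 = $18.30
Union dues: $32.52
Employee stock purchase plan: $23.08
Total deductions = $35.34 + $321.13 + $5.61 + $18.30 + $32.52 + $23.08 = $435.98
Net pay = $1,219.89 − $435.98 = $783.91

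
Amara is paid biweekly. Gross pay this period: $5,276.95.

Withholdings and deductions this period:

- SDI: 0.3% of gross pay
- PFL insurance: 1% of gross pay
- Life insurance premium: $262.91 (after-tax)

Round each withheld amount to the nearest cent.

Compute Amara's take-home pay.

$4,945.44

PFL insurance: $5,276.95 × 0.01 = $52.77
SDI: $5,276.95 × 0.003 = $15.83
Life insurance premium: $262.91
Total deductions = $52.77 + $15.83 + $262.91 = $331.51
Net pay = $5,276.95 − $331.51 = $4,945.44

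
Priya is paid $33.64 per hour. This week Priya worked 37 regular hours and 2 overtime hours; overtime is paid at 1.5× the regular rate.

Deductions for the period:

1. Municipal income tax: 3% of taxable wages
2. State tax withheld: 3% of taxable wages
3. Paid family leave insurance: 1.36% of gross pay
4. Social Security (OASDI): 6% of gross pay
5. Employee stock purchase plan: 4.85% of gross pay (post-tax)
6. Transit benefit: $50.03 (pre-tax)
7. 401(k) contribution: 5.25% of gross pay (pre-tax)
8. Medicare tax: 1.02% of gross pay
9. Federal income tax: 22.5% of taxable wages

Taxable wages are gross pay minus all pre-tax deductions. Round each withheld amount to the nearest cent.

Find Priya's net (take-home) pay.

$697.79

Regular pay: 37 × $33.64 = $1244.68
Overtime pay: 2 × $33.64 × 1.5 = $100.92
Gross pay = $1244.68 + $100.92 = $1345.60
Transit benefit: $50.03
401(k) contribution: $1345.60 × 0.0525 = $70.64
Pre-tax total = $50.03 + $70.64 = $120.67
Taxable wages = $1345.60 − $120.67 = $1224.93
Municipal income tax: $1224.93 × 0.03 = $36.75
State tax withheld: $1224.93 × 0.03 = $36.75
Federal income tax: $1224.93 × 0.225 = $275.61
Paid family leave insurance: $1345.60 × 0.0136 = $18.30
Social Security (OASDI): $1345.60 × 0.06 = $80.74
Medicare tax: $1345.60 × 0.0102 = $13.73
Employee stock purchase plan: $1345.60 × 0.0485 = $65.26
Total deductions = $50.03 + $70.64 + $36.75 + $36.75 + $275.61 + $18.30 + $80.74 + $13.73 + $65.26 = $647.81
Net pay = $1345.60 − $647.81 = $697.79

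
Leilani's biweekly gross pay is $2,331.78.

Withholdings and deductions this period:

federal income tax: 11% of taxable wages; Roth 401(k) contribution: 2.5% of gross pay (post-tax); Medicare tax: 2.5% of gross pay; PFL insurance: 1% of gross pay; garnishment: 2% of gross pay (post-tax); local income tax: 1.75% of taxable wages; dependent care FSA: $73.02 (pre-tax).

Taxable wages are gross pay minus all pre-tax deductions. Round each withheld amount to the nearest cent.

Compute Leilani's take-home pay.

Dependent care FSA: $73.02
Taxable wages = $2,331.78 − $73.02 = $2,258.76
Federal income tax: $2,258.76 × 0.11 = $248.46
Local income tax: $2,258.76 × 0.0175 = $39.53
PFL insurance: $2,331.78 × 0.01 = $23.32
Medicare tax: $2,331.78 × 0.025 = $58.29
Garnishment: $2,331.78 × 0.02 = $46.64
Roth 401(k) contribution: $2,331.78 × 0.025 = $58.29
Total deductions = $73.02 + $248.46 + $39.53 + $23.32 + $58.29 + $46.64 + $58.29 = $547.55
Net pay = $2,331.78 − $547.55 = $1,784.23

$1,784.23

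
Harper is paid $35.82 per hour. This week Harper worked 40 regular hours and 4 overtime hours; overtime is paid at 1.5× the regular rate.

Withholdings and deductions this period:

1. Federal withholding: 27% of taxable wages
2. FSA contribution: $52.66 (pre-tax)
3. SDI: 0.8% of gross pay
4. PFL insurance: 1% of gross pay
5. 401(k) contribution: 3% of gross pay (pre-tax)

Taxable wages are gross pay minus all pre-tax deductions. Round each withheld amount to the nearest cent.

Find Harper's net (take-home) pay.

$1098.65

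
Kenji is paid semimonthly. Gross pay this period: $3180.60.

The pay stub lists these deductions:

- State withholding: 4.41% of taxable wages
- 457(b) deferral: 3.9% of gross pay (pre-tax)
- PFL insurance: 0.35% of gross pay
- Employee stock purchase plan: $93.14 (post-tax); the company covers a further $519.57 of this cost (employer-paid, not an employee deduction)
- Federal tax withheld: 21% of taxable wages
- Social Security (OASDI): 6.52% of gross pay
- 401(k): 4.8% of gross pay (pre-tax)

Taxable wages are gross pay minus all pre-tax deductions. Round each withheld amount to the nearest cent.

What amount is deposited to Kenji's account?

$1854.36

401(k): $3180.60 × 0.048 = $152.67
457(b) deferral: $3180.60 × 0.039 = $124.04
Pre-tax total = $152.67 + $124.04 = $276.71
Taxable wages = $3180.60 − $276.71 = $2903.89
Federal tax withheld: $2903.89 × 0.21 = $609.82
State withholding: $2903.89 × 0.0441 = $128.06
PFL insurance: $3180.60 × 0.0035 = $11.13
Social Security (OASDI): $3180.60 × 0.0652 = $207.38
Employee stock purchase plan: $93.14
(Employer's $519.57 toward employee stock purchase plan is not withheld from the employee.)
Total deductions = $152.67 + $124.04 + $609.82 + $128.06 + $11.13 + $207.38 + $93.14 = $1326.24
Net pay = $3180.60 − $1326.24 = $1854.36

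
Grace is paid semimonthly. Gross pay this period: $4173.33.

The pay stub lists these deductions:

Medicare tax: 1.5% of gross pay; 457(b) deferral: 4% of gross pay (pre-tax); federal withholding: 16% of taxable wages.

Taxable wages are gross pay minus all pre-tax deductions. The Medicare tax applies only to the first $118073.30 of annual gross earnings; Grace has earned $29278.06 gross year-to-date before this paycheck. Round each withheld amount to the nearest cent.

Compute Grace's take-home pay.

$3302.78

457(b) deferral: $4173.33 × 0.04 = $166.93
Taxable wages = $4173.33 − $166.93 = $4006.40
Federal withholding: $4006.40 × 0.16 = $641.02
Medicare tax: cap not yet reached, full $4173.33 is subject → $4173.33 × 0.015 = $62.60
Total deductions = $166.93 + $641.02 + $62.60 = $870.55
Net pay = $4173.33 − $870.55 = $3302.78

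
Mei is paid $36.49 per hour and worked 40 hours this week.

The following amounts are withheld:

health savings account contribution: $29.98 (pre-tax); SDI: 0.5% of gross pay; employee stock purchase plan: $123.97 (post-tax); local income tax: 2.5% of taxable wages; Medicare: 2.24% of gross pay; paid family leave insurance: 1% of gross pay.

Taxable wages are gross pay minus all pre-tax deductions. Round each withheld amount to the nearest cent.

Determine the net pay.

$1,215.31

Gross pay: 40 × $36.49 = $1,459.60
Health savings account contribution: $29.98
Taxable wages = $1,459.60 − $29.98 = $1,429.62
Local income tax: $1,429.62 × 0.025 = $35.74
SDI: $1,459.60 × 0.005 = $7.30
Paid family leave insurance: $1,459.60 × 0.01 = $14.60
Medicare: $1,459.60 × 0.0224 = $32.70
Employee stock purchase plan: $123.97
Total deductions = $29.98 + $35.74 + $7.30 + $14.60 + $32.70 + $123.97 = $244.29
Net pay = $1,459.60 − $244.29 = $1,215.31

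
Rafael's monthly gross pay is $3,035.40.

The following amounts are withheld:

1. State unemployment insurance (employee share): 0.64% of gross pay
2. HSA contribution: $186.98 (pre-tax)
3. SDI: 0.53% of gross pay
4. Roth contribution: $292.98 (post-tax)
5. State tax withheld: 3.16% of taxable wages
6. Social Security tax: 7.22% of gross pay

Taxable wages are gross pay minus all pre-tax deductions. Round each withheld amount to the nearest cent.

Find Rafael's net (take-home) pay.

HSA contribution: $186.98
Taxable wages = $3,035.40 − $186.98 = $2,848.42
State tax withheld: $2,848.42 × 0.0316 = $90.01
State unemployment insurance (employee share): $3,035.40 × 0.0064 = $19.43
SDI: $3,035.40 × 0.0053 = $16.09
Social Security tax: $3,035.40 × 0.0722 = $219.16
Roth contribution: $292.98
Total deductions = $186.98 + $90.01 + $19.43 + $16.09 + $219.16 + $292.98 = $824.65
Net pay = $3,035.40 − $824.65 = $2,210.75

$2,210.75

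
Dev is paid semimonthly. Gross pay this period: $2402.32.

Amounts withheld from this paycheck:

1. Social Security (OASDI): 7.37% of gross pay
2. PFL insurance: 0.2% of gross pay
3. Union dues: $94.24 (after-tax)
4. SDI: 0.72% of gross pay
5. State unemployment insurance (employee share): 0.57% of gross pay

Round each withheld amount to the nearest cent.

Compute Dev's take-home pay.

PFL insurance: $2402.32 × 0.002 = $4.80
Social Security (OASDI): $2402.32 × 0.0737 = $177.05
State unemployment insurance (employee share): $2402.32 × 0.0057 = $13.69
SDI: $2402.32 × 0.0072 = $17.30
Union dues: $94.24
Total deductions = $4.80 + $177.05 + $13.69 + $17.30 + $94.24 = $307.08
Net pay = $2402.32 − $307.08 = $2095.24

$2095.24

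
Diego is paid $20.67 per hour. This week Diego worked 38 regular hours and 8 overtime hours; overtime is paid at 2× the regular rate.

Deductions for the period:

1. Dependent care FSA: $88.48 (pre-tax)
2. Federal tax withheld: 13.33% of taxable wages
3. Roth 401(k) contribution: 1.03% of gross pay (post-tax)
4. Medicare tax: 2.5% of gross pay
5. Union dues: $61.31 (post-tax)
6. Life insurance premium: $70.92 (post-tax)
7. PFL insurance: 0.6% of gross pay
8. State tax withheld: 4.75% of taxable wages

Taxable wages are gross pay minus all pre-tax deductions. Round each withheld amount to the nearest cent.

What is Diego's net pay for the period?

$663.56

Regular pay: 38 × $20.67 = $785.46
Overtime pay: 8 × $20.67 × 2 = $330.72
Gross pay = $785.46 + $330.72 = $1,116.18
Dependent care FSA: $88.48
Taxable wages = $1,116.18 − $88.48 = $1,027.70
State tax withheld: $1,027.70 × 0.0475 = $48.82
Federal tax withheld: $1,027.70 × 0.1333 = $136.99
Medicare tax: $1,116.18 × 0.025 = $27.90
PFL insurance: $1,116.18 × 0.006 = $6.70
Union dues: $61.31
Life insurance premium: $70.92
Roth 401(k) contribution: $1,116.18 × 0.0103 = $11.50
Total deductions = $88.48 + $48.82 + $136.99 + $27.90 + $6.70 + $61.31 + $70.92 + $11.50 = $452.62
Net pay = $1,116.18 − $452.62 = $663.56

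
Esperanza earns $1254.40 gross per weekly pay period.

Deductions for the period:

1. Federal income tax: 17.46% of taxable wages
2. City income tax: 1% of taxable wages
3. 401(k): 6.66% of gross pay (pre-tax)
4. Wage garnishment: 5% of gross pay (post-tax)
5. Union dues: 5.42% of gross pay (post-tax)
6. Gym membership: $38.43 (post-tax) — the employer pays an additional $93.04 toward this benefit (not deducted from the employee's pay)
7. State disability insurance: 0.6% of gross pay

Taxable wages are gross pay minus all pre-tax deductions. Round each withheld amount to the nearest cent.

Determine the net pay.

401(k): $1254.40 × 0.0666 = $83.54
Taxable wages = $1254.40 − $83.54 = $1170.86
City income tax: $1170.86 × 0.01 = $11.71
Federal income tax: $1170.86 × 0.1746 = $204.43
State disability insurance: $1254.40 × 0.006 = $7.53
Wage garnishment: $1254.40 × 0.05 = $62.72
Union dues: $1254.40 × 0.0542 = $67.99
Gym membership: $38.43
(Employer's $93.04 toward gym membership is not withheld from the employee.)
Total deductions = $83.54 + $11.71 + $204.43 + $7.53 + $62.72 + $67.99 + $38.43 = $476.35
Net pay = $1254.40 − $476.35 = $778.05

$778.05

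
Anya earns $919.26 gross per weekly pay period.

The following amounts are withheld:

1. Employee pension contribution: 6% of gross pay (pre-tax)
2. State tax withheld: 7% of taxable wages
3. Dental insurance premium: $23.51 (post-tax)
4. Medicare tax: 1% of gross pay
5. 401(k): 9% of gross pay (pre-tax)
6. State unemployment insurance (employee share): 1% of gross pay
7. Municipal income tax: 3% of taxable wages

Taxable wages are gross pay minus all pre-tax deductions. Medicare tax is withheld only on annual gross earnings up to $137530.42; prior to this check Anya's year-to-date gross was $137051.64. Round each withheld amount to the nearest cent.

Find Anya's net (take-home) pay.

$665.74

401(k): $919.26 × 0.09 = $82.73
Employee pension contribution: $919.26 × 0.06 = $55.16
Pre-tax total = $82.73 + $55.16 = $137.89
Taxable wages = $919.26 − $137.89 = $781.37
Municipal income tax: $781.37 × 0.03 = $23.44
State tax withheld: $781.37 × 0.07 = $54.70
State unemployment insurance (employee share): $919.26 × 0.01 = $9.19
Medicare tax: only $137530.42 − $137051.64 = $478.78 of this check is subject → $478.78 × 0.01 = $4.79
Dental insurance premium: $23.51
Total deductions = $82.73 + $55.16 + $23.44 + $54.70 + $9.19 + $4.79 + $23.51 = $253.52
Net pay = $919.26 − $253.52 = $665.74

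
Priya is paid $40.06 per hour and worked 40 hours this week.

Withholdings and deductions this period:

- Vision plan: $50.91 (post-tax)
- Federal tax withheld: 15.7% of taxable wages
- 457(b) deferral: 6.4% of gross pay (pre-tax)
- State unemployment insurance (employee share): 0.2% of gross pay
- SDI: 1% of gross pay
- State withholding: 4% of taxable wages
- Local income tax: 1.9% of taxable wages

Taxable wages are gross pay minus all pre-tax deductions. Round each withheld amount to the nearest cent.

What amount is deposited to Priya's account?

$1105.75

Gross pay: 40 × $40.06 = $1602.40
457(b) deferral: $1602.40 × 0.064 = $102.55
Taxable wages = $1602.40 − $102.55 = $1499.85
State withholding: $1499.85 × 0.04 = $59.99
Local income tax: $1499.85 × 0.019 = $28.50
Federal tax withheld: $1499.85 × 0.157 = $235.48
State unemployment insurance (employee share): $1602.40 × 0.002 = $3.20
SDI: $1602.40 × 0.01 = $16.02
Vision plan: $50.91
Total deductions = $102.55 + $59.99 + $28.50 + $235.48 + $3.20 + $16.02 + $50.91 = $496.65
Net pay = $1602.40 − $496.65 = $1105.75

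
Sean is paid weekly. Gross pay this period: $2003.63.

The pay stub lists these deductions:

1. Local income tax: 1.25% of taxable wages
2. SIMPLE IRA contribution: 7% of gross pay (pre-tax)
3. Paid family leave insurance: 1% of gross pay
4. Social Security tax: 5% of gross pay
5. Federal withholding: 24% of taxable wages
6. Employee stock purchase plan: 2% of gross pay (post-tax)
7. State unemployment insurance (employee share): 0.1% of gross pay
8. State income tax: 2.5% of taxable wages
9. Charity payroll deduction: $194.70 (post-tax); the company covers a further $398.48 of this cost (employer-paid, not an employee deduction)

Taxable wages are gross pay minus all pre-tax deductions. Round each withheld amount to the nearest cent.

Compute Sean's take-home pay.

SIMPLE IRA contribution: $2003.63 × 0.07 = $140.25
Taxable wages = $2003.63 − $140.25 = $1863.38
State income tax: $1863.38 × 0.025 = $46.58
Local income tax: $1863.38 × 0.0125 = $23.29
Federal withholding: $1863.38 × 0.24 = $447.21
State unemployment insurance (employee share): $2003.63 × 0.001 = $2.00
Paid family leave insurance: $2003.63 × 0.01 = $20.04
Social Security tax: $2003.63 × 0.05 = $100.18
Employee stock purchase plan: $2003.63 × 0.02 = $40.07
Charity payroll deduction: $194.70
(Employer's $398.48 toward charity payroll deduction is not withheld from the employee.)
Total deductions = $140.25 + $46.58 + $23.29 + $447.21 + $2.00 + $20.04 + $100.18 + $40.07 + $194.70 = $1014.32
Net pay = $2003.63 − $1014.32 = $989.31

$989.31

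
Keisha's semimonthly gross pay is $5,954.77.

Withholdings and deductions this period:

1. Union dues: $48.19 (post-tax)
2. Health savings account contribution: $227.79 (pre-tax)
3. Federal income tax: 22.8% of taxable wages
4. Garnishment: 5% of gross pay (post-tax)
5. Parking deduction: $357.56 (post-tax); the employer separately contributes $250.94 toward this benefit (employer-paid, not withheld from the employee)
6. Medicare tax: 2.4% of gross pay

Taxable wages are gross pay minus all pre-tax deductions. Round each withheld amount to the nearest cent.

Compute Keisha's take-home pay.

Health savings account contribution: $227.79
Taxable wages = $5,954.77 − $227.79 = $5,726.98
Federal income tax: $5,726.98 × 0.228 = $1,305.75
Medicare tax: $5,954.77 × 0.024 = $142.91
Garnishment: $5,954.77 × 0.05 = $297.74
Parking deduction: $357.56
Union dues: $48.19
(Employer's $250.94 toward parking deduction is not withheld from the employee.)
Total deductions = $227.79 + $1,305.75 + $142.91 + $297.74 + $357.56 + $48.19 = $2,379.94
Net pay = $5,954.77 − $2,379.94 = $3,574.83

$3,574.83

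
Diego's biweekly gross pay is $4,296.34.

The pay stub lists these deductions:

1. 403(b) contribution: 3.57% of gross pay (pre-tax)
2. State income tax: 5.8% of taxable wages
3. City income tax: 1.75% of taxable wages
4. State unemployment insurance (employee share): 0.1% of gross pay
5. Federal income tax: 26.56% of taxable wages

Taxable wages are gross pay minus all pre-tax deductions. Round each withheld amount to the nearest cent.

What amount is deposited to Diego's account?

403(b) contribution: $4,296.34 × 0.0357 = $153.38
Taxable wages = $4,296.34 − $153.38 = $4,142.96
City income tax: $4,142.96 × 0.0175 = $72.50
State income tax: $4,142.96 × 0.058 = $240.29
Federal income tax: $4,142.96 × 0.2656 = $1,100.37
State unemployment insurance (employee share): $4,296.34 × 0.001 = $4.30
Total deductions = $153.38 + $72.50 + $240.29 + $1,100.37 + $4.30 = $1,570.84
Net pay = $4,296.34 − $1,570.84 = $2,725.50

$2,725.50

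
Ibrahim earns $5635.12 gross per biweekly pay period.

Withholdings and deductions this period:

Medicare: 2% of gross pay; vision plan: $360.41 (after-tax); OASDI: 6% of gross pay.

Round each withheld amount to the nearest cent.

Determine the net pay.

OASDI: $5635.12 × 0.06 = $338.11
Medicare: $5635.12 × 0.02 = $112.70
Vision plan: $360.41
Total deductions = $338.11 + $112.70 + $360.41 = $811.22
Net pay = $5635.12 − $811.22 = $4823.90

$4823.90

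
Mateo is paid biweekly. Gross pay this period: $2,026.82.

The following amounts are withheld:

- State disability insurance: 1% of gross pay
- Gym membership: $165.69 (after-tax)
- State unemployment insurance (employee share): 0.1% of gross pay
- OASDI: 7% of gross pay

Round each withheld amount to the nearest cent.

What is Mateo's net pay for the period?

State unemployment insurance (employee share): $2,026.82 × 0.001 = $2.03
State disability insurance: $2,026.82 × 0.01 = $20.27
OASDI: $2,026.82 × 0.07 = $141.88
Gym membership: $165.69
Total deductions = $2.03 + $20.27 + $141.88 + $165.69 = $329.87
Net pay = $2,026.82 − $329.87 = $1,696.95

$1,696.95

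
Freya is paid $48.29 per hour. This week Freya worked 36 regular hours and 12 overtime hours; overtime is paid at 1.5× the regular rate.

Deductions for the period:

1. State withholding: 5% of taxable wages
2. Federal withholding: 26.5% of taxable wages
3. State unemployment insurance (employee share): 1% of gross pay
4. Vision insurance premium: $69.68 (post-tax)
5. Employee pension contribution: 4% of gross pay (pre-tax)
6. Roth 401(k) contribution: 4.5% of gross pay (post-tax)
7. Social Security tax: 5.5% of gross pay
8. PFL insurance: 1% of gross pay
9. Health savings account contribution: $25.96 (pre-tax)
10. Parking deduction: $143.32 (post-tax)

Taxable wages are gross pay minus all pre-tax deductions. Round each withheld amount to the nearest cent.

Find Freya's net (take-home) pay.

$1171.09

Regular pay: 36 × $48.29 = $1738.44
Overtime pay: 12 × $48.29 × 1.5 = $869.22
Gross pay = $1738.44 + $869.22 = $2607.66
Employee pension contribution: $2607.66 × 0.04 = $104.31
Health savings account contribution: $25.96
Pre-tax total = $104.31 + $25.96 = $130.27
Taxable wages = $2607.66 − $130.27 = $2477.39
Federal withholding: $2477.39 × 0.265 = $656.51
State withholding: $2477.39 × 0.05 = $123.87
State unemployment insurance (employee share): $2607.66 × 0.01 = $26.08
PFL insurance: $2607.66 × 0.01 = $26.08
Social Security tax: $2607.66 × 0.055 = $143.42
Vision insurance premium: $69.68
Roth 401(k) contribution: $2607.66 × 0.045 = $117.34
Parking deduction: $143.32
Total deductions = $104.31 + $25.96 + $656.51 + $123.87 + $26.08 + $26.08 + $143.42 + $69.68 + $117.34 + $143.32 = $1436.57
Net pay = $2607.66 − $1436.57 = $1171.09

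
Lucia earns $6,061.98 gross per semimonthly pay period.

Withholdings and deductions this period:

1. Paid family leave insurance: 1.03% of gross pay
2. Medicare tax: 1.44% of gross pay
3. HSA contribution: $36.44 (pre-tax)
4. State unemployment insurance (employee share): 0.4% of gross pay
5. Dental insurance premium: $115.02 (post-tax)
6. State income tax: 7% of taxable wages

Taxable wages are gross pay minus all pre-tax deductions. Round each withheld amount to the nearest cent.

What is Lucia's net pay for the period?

$5,314.75

HSA contribution: $36.44
Taxable wages = $6,061.98 − $36.44 = $6,025.54
State income tax: $6,025.54 × 0.07 = $421.79
Paid family leave insurance: $6,061.98 × 0.0103 = $62.44
State unemployment insurance (employee share): $6,061.98 × 0.004 = $24.25
Medicare tax: $6,061.98 × 0.0144 = $87.29
Dental insurance premium: $115.02
Total deductions = $36.44 + $421.79 + $62.44 + $24.25 + $87.29 + $115.02 = $747.23
Net pay = $6,061.98 − $747.23 = $5,314.75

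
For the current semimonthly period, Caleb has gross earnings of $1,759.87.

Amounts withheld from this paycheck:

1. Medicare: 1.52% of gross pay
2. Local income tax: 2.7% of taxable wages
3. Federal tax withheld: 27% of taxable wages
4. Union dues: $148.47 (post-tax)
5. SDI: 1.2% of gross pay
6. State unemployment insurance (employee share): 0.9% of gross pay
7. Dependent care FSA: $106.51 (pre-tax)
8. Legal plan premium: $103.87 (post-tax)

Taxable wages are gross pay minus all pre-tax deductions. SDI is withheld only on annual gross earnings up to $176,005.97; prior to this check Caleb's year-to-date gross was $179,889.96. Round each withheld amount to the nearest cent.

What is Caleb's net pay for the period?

Dependent care FSA: $106.51
Taxable wages = $1,759.87 − $106.51 = $1,653.36
Local income tax: $1,653.36 × 0.027 = $44.64
Federal tax withheld: $1,653.36 × 0.27 = $446.41
SDI: annual cap $176,005.97 already reached (YTD $179,889.96), so $0.00
State unemployment insurance (employee share): $1,759.87 × 0.009 = $15.84
Medicare: $1,759.87 × 0.0152 = $26.75
Union dues: $148.47
Legal plan premium: $103.87
Total deductions = $106.51 + $44.64 + $446.41 + $0.00 + $15.84 + $26.75 + $148.47 + $103.87 = $892.49
Net pay = $1,759.87 − $892.49 = $867.38

$867.38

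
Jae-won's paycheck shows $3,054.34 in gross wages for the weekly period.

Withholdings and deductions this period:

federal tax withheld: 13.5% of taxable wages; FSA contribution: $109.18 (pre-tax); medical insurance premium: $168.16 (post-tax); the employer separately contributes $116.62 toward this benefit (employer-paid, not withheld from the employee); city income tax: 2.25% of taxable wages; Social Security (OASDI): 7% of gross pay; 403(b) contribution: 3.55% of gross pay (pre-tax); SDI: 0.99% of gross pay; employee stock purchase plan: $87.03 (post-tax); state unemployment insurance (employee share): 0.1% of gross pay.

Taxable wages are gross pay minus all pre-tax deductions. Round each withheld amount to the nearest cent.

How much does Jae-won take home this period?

$1,887.66

FSA contribution: $109.18
403(b) contribution: $3,054.34 × 0.0355 = $108.43
Pre-tax total = $109.18 + $108.43 = $217.61
Taxable wages = $3,054.34 − $217.61 = $2,836.73
Federal tax withheld: $2,836.73 × 0.135 = $382.96
City income tax: $2,836.73 × 0.0225 = $63.83
SDI: $3,054.34 × 0.0099 = $30.24
State unemployment insurance (employee share): $3,054.34 × 0.001 = $3.05
Social Security (OASDI): $3,054.34 × 0.07 = $213.80
Employee stock purchase plan: $87.03
Medical insurance premium: $168.16
(Employer's $116.62 toward medical insurance premium is not withheld from the employee.)
Total deductions = $109.18 + $108.43 + $382.96 + $63.83 + $30.24 + $3.05 + $213.80 + $87.03 + $168.16 = $1,166.68
Net pay = $3,054.34 − $1,166.68 = $1,887.66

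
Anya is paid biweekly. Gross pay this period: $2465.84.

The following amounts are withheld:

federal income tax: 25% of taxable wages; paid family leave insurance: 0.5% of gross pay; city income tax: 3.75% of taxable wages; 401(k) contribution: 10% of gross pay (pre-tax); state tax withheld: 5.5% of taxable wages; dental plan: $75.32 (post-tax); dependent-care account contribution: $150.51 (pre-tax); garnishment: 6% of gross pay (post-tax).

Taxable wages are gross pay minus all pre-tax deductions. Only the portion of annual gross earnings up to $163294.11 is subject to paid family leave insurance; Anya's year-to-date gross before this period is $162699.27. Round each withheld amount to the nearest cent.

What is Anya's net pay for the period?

Dependent-care account contribution: $150.51
401(k) contribution: $2465.84 × 0.1 = $246.58
Pre-tax total = $150.51 + $246.58 = $397.09
Taxable wages = $2465.84 − $397.09 = $2068.75
Federal income tax: $2068.75 × 0.25 = $517.19
State tax withheld: $2068.75 × 0.055 = $113.78
City income tax: $2068.75 × 0.0375 = $77.58
Paid family leave insurance: only $163294.11 − $162699.27 = $594.84 of this check is subject → $594.84 × 0.005 = $2.97
Garnishment: $2465.84 × 0.06 = $147.95
Dental plan: $75.32
Total deductions = $150.51 + $246.58 + $517.19 + $113.78 + $77.58 + $2.97 + $147.95 + $75.32 = $1331.88
Net pay = $2465.84 − $1331.88 = $1133.96

$1133.96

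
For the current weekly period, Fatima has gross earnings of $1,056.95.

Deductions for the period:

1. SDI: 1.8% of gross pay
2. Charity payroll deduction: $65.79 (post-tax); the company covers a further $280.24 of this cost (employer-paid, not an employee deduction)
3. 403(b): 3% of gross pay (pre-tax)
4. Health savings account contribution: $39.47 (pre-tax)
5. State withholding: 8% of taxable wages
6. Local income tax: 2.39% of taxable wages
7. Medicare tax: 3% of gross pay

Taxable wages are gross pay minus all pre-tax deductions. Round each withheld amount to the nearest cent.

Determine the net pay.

$766.82

Health savings account contribution: $39.47
403(b): $1,056.95 × 0.03 = $31.71
Pre-tax total = $39.47 + $31.71 = $71.18
Taxable wages = $1,056.95 − $71.18 = $985.77
State withholding: $985.77 × 0.08 = $78.86
Local income tax: $985.77 × 0.0239 = $23.56
SDI: $1,056.95 × 0.018 = $19.03
Medicare tax: $1,056.95 × 0.03 = $31.71
Charity payroll deduction: $65.79
(Employer's $280.24 toward charity payroll deduction is not withheld from the employee.)
Total deductions = $39.47 + $31.71 + $78.86 + $23.56 + $19.03 + $31.71 + $65.79 = $290.13
Net pay = $1,056.95 − $290.13 = $766.82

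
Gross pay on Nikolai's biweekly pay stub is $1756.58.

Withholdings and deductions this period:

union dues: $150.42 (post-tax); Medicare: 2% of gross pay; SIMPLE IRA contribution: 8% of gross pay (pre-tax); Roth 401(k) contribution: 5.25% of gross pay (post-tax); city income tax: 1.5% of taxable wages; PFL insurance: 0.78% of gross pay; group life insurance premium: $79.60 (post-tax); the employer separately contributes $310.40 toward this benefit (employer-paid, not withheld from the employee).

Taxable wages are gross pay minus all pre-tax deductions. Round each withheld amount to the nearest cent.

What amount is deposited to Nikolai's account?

SIMPLE IRA contribution: $1756.58 × 0.08 = $140.53
Taxable wages = $1756.58 − $140.53 = $1616.05
City income tax: $1616.05 × 0.015 = $24.24
Medicare: $1756.58 × 0.02 = $35.13
PFL insurance: $1756.58 × 0.0078 = $13.70
Group life insurance premium: $79.60
Roth 401(k) contribution: $1756.58 × 0.0525 = $92.22
Union dues: $150.42
(Employer's $310.40 toward group life insurance premium is not withheld from the employee.)
Total deductions = $140.53 + $24.24 + $35.13 + $13.70 + $79.60 + $92.22 + $150.42 = $535.84
Net pay = $1756.58 − $535.84 = $1220.74

$1220.74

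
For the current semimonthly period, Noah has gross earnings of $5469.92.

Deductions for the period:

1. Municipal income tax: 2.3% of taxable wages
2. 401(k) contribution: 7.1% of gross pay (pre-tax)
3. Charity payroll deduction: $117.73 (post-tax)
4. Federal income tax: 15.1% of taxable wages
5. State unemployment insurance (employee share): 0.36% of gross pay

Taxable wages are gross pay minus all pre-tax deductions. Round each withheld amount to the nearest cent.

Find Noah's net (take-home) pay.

$4059.94

401(k) contribution: $5469.92 × 0.071 = $388.36
Taxable wages = $5469.92 − $388.36 = $5081.56
Municipal income tax: $5081.56 × 0.023 = $116.88
Federal income tax: $5081.56 × 0.151 = $767.32
State unemployment insurance (employee share): $5469.92 × 0.0036 = $19.69
Charity payroll deduction: $117.73
Total deductions = $388.36 + $116.88 + $767.32 + $19.69 + $117.73 = $1409.98
Net pay = $5469.92 − $1409.98 = $4059.94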